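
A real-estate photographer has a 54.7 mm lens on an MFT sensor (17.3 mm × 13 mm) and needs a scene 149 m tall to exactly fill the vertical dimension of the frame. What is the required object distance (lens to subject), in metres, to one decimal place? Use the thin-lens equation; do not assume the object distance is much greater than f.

627.0 m

W: 149 m = 149000 mm.
Magnification m = h/W = dᵢ/dₒ; combined with 1/f = 1/dₒ + 1/dᵢ this gives dₒ = f·(1 + W/h).
dₒ = 54.7 mm × (1 + 149000/13) = 54.7 × 11462.5385 ≈ 627000.854 mm = 627.001 m.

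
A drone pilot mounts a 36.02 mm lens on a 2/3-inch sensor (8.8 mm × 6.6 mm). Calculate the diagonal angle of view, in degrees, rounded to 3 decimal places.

Sensor diagonal = √(8.8² + 6.6²) = √121.0000 ≈ 11.0000 mm.
Angle of view α = 2·arctan(d/2f) with d = 11.0000 mm and f = 36.02 mm.
d/2f = 0.15269; arctan(0.15269) ≈ 8.6816°, so α ≈ 17.3632°.

17.363°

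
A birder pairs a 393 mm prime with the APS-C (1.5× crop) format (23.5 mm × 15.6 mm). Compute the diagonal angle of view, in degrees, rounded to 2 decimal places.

Sensor diagonal = √(23.5² + 15.6²) = √795.6100 ≈ 28.2066 mm.
Angle of view α = 2·arctan(d/2f) with d = 28.2066 mm and f = 393 mm.
d/2f = 0.03589; arctan(0.03589) ≈ 2.0552°, so α ≈ 4.1105°.

4.11°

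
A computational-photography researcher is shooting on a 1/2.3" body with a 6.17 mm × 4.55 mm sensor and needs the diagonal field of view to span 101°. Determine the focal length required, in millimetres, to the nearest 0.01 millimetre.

3.16 mm

Sensor diagonal = √(6.17² + 4.55²) = √58.7714 ≈ 7.6663 mm.
From α = 2·arctan(d/2f) we get f = d / (2·tan(α/2)).
With d = 7.6663 mm and α/2 = 50.5°, tan(α/2) ≈ 1.21310, so f ≈ 7.6663 / 2.42619 ≈ 3.1598 mm.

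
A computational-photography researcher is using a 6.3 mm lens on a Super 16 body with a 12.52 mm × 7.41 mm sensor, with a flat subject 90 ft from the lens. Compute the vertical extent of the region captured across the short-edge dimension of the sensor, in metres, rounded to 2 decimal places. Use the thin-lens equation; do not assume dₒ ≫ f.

dₒ: 90 ft × 304.8 mm/ft = 27432.00 mm.
Similar triangles through the lens centre give W/dₒ = h/dᵢ; with 1/f = 1/dₒ + 1/dᵢ this gives W = h·(dₒ − f)/f.
W = 7.41 mm × (27432 − 6.3) / 6.3 = 7.41 × 4353.2856 ≈ 32257.846 mm = 32.2578 m.

32.26 m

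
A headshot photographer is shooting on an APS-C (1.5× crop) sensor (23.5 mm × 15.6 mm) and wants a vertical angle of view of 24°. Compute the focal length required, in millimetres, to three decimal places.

36.696 mm

From α = 2·arctan(h/2f) we get f = h / (2·tan(α/2)).
With h = 15.6 mm and α/2 = 12°, tan(α/2) ≈ 0.21256, so f ≈ 15.6 / 0.42511 ≈ 36.6961 mm.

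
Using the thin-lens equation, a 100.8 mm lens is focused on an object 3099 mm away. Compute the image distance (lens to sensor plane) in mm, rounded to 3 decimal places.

104.189 mm

1/dᵢ = 1/f − 1/dₒ = 1/100.8 − 1/3099 = 0.0095980 mm⁻¹.
dᵢ = 1/0.0095980 ≈ 104.1889 mm.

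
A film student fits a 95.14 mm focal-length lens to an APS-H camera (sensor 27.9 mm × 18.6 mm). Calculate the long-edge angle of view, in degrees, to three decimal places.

16.683°

Angle of view α = 2·arctan(w/2f) with w = 27.9 mm and f = 95.14 mm.
w/2f = 0.14663; arctan(0.14663) ≈ 8.3416°, so α ≈ 16.6832°.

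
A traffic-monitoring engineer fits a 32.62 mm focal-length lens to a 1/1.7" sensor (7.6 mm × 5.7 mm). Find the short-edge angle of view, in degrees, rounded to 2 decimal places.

Angle of view α = 2·arctan(h/2f) with h = 5.7 mm and f = 32.62 mm.
h/2f = 0.08737; arctan(0.08737) ≈ 4.9932°, so α ≈ 9.9865°.

9.99°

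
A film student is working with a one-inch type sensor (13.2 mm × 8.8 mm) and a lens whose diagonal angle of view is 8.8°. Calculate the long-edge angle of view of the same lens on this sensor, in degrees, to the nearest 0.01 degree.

Sensor diagonal = √(13.2² + 8.8²) = √251.6800 ≈ 15.8644 mm.
From the diagonal AOV: f = 15.8644 / (2·tan(4.4°)) = 15.8644 / 0.15389 ≈ 103.0883 mm.
Long-edge AOV = 2·arctan(13.2 / (2 × 103.0883)) = 2·arctan(0.06402) ≈ 7.3265°.

7.33°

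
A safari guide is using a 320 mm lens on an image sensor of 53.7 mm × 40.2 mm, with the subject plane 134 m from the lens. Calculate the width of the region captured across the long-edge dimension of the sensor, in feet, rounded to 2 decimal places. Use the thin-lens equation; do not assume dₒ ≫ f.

dₒ: 134 m = 134000 mm.
Similar triangles through the lens centre give W/dₒ = w/dᵢ; with 1/f = 1/dₒ + 1/dᵢ this gives W = w·(dₒ − f)/f.
W = 53.7 mm × (134000 − 320) / 320 = 53.7 × 417.7500 ≈ 22433.175 mm = 22433.175/304.8 ft = 73.5997 ft.

73.60 ft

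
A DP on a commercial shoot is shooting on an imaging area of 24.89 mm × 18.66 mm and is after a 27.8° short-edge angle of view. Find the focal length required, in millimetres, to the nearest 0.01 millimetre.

37.70 mm

From α = 2·arctan(h/2f) we get f = h / (2·tan(α/2)).
With h = 18.66 mm and α/2 = 13.9°, tan(α/2) ≈ 0.24747, so f ≈ 18.66 / 0.49495 ≈ 37.7008 mm.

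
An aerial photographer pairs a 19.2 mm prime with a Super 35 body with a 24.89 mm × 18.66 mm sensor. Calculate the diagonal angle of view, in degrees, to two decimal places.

78.02°

Sensor diagonal = √(24.89² + 18.66²) = √967.7077 ≈ 31.1080 mm.
Angle of view α = 2·arctan(d/2f) with d = 31.1080 mm and f = 19.2 mm.
d/2f = 0.81010; arctan(0.81010) ≈ 39.0111°, so α ≈ 78.0222°.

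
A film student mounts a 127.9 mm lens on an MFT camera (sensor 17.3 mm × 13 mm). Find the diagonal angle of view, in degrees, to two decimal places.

Sensor diagonal = √(17.3² + 13²) = √468.2900 ≈ 21.6400 mm.
Angle of view α = 2·arctan(d/2f) with d = 21.6400 mm and f = 127.9 mm.
d/2f = 0.08460; arctan(0.08460) ≈ 4.8356°, so α ≈ 9.6711°.

9.67°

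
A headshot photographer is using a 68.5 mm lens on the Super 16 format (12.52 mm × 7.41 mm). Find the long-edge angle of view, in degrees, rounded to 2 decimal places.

Angle of view α = 2·arctan(w/2f) with w = 12.52 mm and f = 68.5 mm.
w/2f = 0.09139; arctan(0.09139) ≈ 5.2216°, so α ≈ 10.4432°.

10.44°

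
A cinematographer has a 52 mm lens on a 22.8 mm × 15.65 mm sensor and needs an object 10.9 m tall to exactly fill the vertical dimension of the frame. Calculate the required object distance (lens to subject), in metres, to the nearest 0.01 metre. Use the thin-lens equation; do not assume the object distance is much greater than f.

W: 10.9 m = 10900 mm.
Magnification m = h/W = dᵢ/dₒ; combined with 1/f = 1/dₒ + 1/dᵢ this gives dₒ = f·(1 + W/h).
dₒ = 52 mm × (1 + 10900/15.65) = 52 × 697.4856 ≈ 36269.252 mm = 36.2693 m.

36.27 m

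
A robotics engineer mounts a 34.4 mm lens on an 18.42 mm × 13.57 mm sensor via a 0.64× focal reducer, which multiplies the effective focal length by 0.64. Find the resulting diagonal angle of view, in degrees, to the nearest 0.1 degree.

Effective focal length f = 34.4 × 0.64 = 22.016 mm.
Sensor diagonal = √(18.42² + 13.57²) = √523.4413 ≈ 22.8788 mm.
α = 2·arctan(22.879 / (2 × 22.016)) = 2·arctan(0.51960) ≈ 54.9124°.

54.9°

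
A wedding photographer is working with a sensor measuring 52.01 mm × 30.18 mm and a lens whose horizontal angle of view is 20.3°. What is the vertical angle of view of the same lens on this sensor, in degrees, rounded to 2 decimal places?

11.86°

From the horizontal AOV: f = 52.01 / (2·tan(10.15°)) = 52.01 / 0.35806 ≈ 145.2569 mm.
Vertical AOV = 2·arctan(30.18 / (2 × 145.2569)) = 2·arctan(0.10388) ≈ 11.8618°.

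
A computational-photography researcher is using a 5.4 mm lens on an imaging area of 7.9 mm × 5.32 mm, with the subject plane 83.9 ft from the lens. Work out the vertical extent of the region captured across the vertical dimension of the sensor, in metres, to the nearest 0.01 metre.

25.19 m

dₒ: 83.9 ft × 304.8 mm/ft = 25572.72 mm.
Similar triangles through the lens centre give W/dₒ = h/dᵢ; with 1/f = 1/dₒ + 1/dᵢ this gives W = h·(dₒ − f)/f.
W = 5.32 mm × (25572.7 − 5.4) / 5.4 = 5.32 × 4734.6887 ≈ 25188.544 mm = 25.1885 m.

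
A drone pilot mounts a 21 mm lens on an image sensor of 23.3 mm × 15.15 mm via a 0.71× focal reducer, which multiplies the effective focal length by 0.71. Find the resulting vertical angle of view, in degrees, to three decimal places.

53.866°

Effective focal length f = 21 × 0.71 = 14.91 mm.
α = 2·arctan(15.15 / (2 × 14.91)) = 2·arctan(0.50805) ≈ 53.8655°.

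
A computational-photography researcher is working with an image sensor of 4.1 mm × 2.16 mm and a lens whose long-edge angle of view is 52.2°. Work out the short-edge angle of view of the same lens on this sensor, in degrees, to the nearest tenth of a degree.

28.9°

From the long-edge AOV: f = 4.1 / (2·tan(26.1°)) = 4.1 / 0.97979 ≈ 4.1846 mm.
Short-edge AOV = 2·arctan(2.16 / (2 × 4.1846)) = 2·arctan(0.25809) ≈ 28.9434°.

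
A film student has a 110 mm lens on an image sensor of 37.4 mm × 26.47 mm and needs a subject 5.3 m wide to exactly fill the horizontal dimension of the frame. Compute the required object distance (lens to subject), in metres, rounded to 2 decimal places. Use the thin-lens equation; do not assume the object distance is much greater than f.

15.70 m

W: 5.3 m = 5300 mm.
Magnification m = w/W = dᵢ/dₒ; combined with 1/f = 1/dₒ + 1/dᵢ this gives dₒ = f·(1 + W/w).
dₒ = 110 mm × (1 + 5300/37.4) = 110 × 142.7112 ≈ 15698.235 mm = 15.6982 m.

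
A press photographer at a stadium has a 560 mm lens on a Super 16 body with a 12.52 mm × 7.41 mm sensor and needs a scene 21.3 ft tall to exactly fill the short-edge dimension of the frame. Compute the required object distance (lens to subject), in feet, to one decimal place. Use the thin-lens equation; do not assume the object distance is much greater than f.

W: 21.3 ft × 304.8 mm/ft = 6492.24 mm.
Magnification m = h/W = dᵢ/dₒ; combined with 1/f = 1/dₒ + 1/dᵢ this gives dₒ = f·(1 + W/h).
dₒ = 560 mm × (1 + 6492.24/7.41) = 560 × 877.1457 ≈ 491201.604 mm = 491201.604/304.8 ft = 1611.55 ft.

1611.6 ft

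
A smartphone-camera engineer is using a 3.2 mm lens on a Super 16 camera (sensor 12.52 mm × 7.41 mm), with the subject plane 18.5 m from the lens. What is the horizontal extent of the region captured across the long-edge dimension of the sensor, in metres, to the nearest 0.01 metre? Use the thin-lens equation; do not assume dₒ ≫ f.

dₒ: 18.5 m = 18500 mm.
Similar triangles through the lens centre give W/dₒ = w/dᵢ; with 1/f = 1/dₒ + 1/dᵢ this gives W = w·(dₒ − f)/f.
W = 12.52 mm × (18500 − 3.2) / 3.2 = 12.52 × 5780.2500 ≈ 72368.730 mm = 72.3687 m.

72.37 m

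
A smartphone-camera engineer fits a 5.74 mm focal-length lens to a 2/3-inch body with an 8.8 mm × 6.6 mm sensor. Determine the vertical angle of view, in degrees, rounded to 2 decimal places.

Angle of view α = 2·arctan(h/2f) with h = 6.6 mm and f = 5.74 mm.
h/2f = 0.57491; arctan(0.57491) ≈ 29.8952°, so α ≈ 59.7903°.

59.79°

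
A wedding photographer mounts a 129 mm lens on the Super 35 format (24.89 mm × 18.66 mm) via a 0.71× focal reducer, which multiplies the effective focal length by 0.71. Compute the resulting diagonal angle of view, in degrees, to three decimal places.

Effective focal length f = 129 × 0.71 = 91.59 mm.
Sensor diagonal = √(24.89² + 18.66²) = √967.7077 ≈ 31.1080 mm.
α = 2·arctan(31.108 / (2 × 91.59)) = 2·arctan(0.16982) ≈ 19.2763°.

19.276°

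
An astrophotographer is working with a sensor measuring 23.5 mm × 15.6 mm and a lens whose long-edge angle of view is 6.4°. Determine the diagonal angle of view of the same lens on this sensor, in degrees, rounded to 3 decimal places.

7.678°

From the long-edge AOV: f = 23.5 / (2·tan(3.2°)) = 23.5 / 0.11182 ≈ 210.1641 mm.
Sensor diagonal = √(23.5² + 15.6²) = √795.6100 ≈ 28.2066 mm.
Diagonal AOV = 2·arctan(28.2066 / (2 × 210.1641)) = 2·arctan(0.06711) ≈ 7.6783°.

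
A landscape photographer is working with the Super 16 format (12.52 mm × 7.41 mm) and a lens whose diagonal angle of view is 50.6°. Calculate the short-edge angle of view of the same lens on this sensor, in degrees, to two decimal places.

27.07°

Sensor diagonal = √(12.52² + 7.41²) = √211.6585 ≈ 14.5485 mm.
From the diagonal AOV: f = 14.5485 / (2·tan(25.3°)) = 14.5485 / 0.94540 ≈ 15.3888 mm.
Short-edge AOV = 2·arctan(7.41 / (2 × 15.3888)) = 2·arctan(0.24076) ≈ 27.0738°.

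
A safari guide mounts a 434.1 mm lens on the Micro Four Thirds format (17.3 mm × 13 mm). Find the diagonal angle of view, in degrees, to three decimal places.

Sensor diagonal = √(17.3² + 13²) = √468.2900 ≈ 21.6400 mm.
Angle of view α = 2·arctan(d/2f) with d = 21.6400 mm and f = 434.1 mm.
d/2f = 0.02493; arctan(0.02493) ≈ 1.4278°, so α ≈ 2.8556°.

2.856°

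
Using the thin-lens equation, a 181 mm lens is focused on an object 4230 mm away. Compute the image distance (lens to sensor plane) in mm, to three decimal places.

1/dᵢ = 1/f − 1/dₒ = 1/181 − 1/4230 = 0.0052885 mm⁻¹.
dᵢ = 1/0.0052885 ≈ 189.0911 mm.

189.091 mm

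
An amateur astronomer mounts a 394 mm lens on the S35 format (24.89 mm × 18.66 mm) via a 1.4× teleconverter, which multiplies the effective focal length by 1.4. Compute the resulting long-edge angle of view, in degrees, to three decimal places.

Effective focal length f = 394 × 1.4 = 551.6 mm.
α = 2·arctan(24.89 / (2 × 551.6)) = 2·arctan(0.02256) ≈ 2.5849°.

2.585°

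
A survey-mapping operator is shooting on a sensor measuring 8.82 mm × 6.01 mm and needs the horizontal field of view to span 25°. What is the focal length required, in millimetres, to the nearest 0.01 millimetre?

From α = 2·arctan(w/2f) we get f = w / (2·tan(α/2)).
With w = 8.82 mm and α/2 = 12.5°, tan(α/2) ≈ 0.22169, so f ≈ 8.82 / 0.44339 ≈ 19.8922 mm.

19.89 mm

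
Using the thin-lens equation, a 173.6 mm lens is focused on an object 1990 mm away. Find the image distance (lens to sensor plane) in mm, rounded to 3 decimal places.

1/dᵢ = 1/f − 1/dₒ = 1/173.6 − 1/1990 = 0.0052579 mm⁻¹.
dᵢ = 1/0.0052579 ≈ 190.1916 mm.

190.192 mm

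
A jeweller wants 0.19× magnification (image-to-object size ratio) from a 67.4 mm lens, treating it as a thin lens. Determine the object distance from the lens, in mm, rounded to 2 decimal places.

422.14 mm

With m = dᵢ/dₒ and 1/f = 1/dₒ + 1/dᵢ, substituting dᵢ = m·dₒ gives 1/f = (1 + 1/m)/dₒ, hence dₒ = f·(1 + 1/m).
dₒ = 67.4 × (1 + 1/0.19) = 67.4 × 6.26316 ≈ 422.137 mm.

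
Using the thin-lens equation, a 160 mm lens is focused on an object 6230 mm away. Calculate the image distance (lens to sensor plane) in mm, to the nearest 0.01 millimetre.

164.22 mm

1/dᵢ = 1/f − 1/dₒ = 1/160 − 1/6230 = 0.0060895 mm⁻¹.
dᵢ = 1/0.0060895 ≈ 164.2175 mm.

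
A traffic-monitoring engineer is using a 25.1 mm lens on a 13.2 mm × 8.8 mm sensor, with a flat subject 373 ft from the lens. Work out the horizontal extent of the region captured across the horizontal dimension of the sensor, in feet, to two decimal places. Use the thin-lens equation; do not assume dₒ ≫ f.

196.12 ft

dₒ: 373 ft × 304.8 mm/ft = 113690.40 mm.
Similar triangles through the lens centre give W/dₒ = w/dᵢ; with 1/f = 1/dₒ + 1/dᵢ this gives W = w·(dₒ − f)/f.
W = 13.2 mm × (113690 − 25.1) / 25.1 = 13.2 × 4528.4979 ≈ 59776.172 mm = 59776.172/304.8 ft = 196.116 ft.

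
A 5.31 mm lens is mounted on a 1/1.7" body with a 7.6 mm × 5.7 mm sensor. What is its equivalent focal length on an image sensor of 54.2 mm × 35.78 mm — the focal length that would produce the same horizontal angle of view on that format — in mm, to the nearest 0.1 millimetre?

37.9 mm

Equal angle of view means equal width/f ratio, so f₂ = f₁ · (width₂/width₁) = 5.31 × 54.2/7.6.
f₂ = 5.31 × 7.13158 ≈ 37.869 mm.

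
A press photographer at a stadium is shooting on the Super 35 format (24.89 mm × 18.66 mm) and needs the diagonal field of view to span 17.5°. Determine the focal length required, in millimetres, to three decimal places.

101.056 mm

Sensor diagonal = √(24.89² + 18.66²) = √967.7077 ≈ 31.1080 mm.
From α = 2·arctan(d/2f) we get f = d / (2·tan(α/2)).
With d = 31.1080 mm and α/2 = 8.75°, tan(α/2) ≈ 0.15391, so f ≈ 31.1080 / 0.30783 ≈ 101.0560 mm.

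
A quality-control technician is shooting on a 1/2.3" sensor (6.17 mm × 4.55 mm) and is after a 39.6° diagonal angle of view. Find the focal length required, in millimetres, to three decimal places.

Sensor diagonal = √(6.17² + 4.55²) = √58.7714 ≈ 7.6663 mm.
From α = 2·arctan(d/2f) we get f = d / (2·tan(α/2)).
With d = 7.6663 mm and α/2 = 19.8°, tan(α/2) ≈ 0.36002, so f ≈ 7.6663 / 0.72004 ≈ 10.6469 mm.

10.647 mm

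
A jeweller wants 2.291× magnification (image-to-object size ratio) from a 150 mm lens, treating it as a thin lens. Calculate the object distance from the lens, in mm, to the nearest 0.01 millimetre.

215.47 mm

With m = dᵢ/dₒ and 1/f = 1/dₒ + 1/dᵢ, substituting dᵢ = m·dₒ gives 1/f = (1 + 1/m)/dₒ, hence dₒ = f·(1 + 1/m).
dₒ = 150 × (1 + 1/2.291) = 150 × 1.43649 ≈ 215.474 mm.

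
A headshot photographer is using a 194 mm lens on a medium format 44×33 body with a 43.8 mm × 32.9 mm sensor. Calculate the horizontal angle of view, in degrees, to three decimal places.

12.881°

Angle of view α = 2·arctan(w/2f) with w = 43.8 mm and f = 194 mm.
w/2f = 0.11289; arctan(0.11289) ≈ 6.4407°, so α ≈ 12.8813°.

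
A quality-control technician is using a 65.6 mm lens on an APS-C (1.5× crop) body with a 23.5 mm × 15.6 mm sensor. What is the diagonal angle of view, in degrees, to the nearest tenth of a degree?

Sensor diagonal = √(23.5² + 15.6²) = √795.6100 ≈ 28.2066 mm.
Angle of view α = 2·arctan(d/2f) with d = 28.2066 mm and f = 65.6 mm.
d/2f = 0.21499; arctan(0.21499) ≈ 12.1333°, so α ≈ 24.2666°.

24.3°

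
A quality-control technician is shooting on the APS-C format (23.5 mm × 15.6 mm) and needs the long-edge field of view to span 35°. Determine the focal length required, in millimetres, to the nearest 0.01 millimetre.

From α = 2·arctan(w/2f) we get f = w / (2·tan(α/2)).
With w = 23.5 mm and α/2 = 17.5°, tan(α/2) ≈ 0.31530, so f ≈ 23.5 / 0.63060 ≈ 37.2662 mm.

37.27 mm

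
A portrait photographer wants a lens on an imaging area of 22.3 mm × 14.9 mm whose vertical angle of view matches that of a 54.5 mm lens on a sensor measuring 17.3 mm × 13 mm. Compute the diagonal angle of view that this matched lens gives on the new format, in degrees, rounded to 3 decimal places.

24.232°

Equal vertical AOV ⇒ f₂ = f₁ · 14.9/13 = 54.5 × 1.14615 ≈ 62.4654 mm.
Sensor diagonal = √(22.3² + 14.9²) = √719.3000 ≈ 26.8198 mm.
Diagonal AOV on the new format = 2·arctan(26.8198 / (2 × 62.4654)) = 2·arctan(0.21468) ≈ 24.2324°.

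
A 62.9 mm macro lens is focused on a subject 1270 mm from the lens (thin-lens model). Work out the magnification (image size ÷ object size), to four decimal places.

0.0521×

Thin lens: 1/f = 1/dₒ + 1/dᵢ → 1/dᵢ = 1/62.9 − 1/1270 = 0.0151108 mm⁻¹, so dᵢ ≈ 66.1776 mm.
Magnification m = dᵢ/dₒ = 66.1776/1270 ≈ 0.05211.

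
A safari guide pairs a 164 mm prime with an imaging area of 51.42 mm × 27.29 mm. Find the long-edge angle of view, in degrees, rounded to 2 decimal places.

Angle of view α = 2·arctan(w/2f) with w = 51.42 mm and f = 164 mm.
w/2f = 0.15677; arctan(0.15677) ≈ 8.9096°, so α ≈ 17.8193°.

17.82°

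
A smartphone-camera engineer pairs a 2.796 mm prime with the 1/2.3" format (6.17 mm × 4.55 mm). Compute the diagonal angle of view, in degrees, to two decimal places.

Sensor diagonal = √(6.17² + 4.55²) = √58.7714 ≈ 7.6663 mm.
Angle of view α = 2·arctan(d/2f) with d = 7.6663 mm and f = 2.796 mm.
d/2f = 1.37093; arctan(1.37093) ≈ 53.8918°, so α ≈ 107.7837°.

107.78°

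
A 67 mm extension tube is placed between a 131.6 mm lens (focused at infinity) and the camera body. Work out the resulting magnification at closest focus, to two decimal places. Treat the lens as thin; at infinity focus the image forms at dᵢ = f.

The tube moves the image plane from f to f + e, so dᵢ = 131.6 + 67 = 198.6 mm. Focus is achieved when 1/f = 1/dₒ + 1/dᵢ, giving dₒ = 1/(1/f − 1/(f+e)).
Magnification m = dᵢ/dₒ = (f+e)·(1/f − 1/(f+e)) = e/f = 67/131.6 ≈ 0.5091.

0.51×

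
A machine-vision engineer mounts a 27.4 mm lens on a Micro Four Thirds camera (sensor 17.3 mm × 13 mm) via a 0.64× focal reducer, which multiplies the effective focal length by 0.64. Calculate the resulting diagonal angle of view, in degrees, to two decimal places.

Effective focal length f = 27.4 × 0.64 = 17.536 mm.
Sensor diagonal = √(17.3² + 13²) = √468.2900 ≈ 21.6400 mm.
α = 2·arctan(21.640 / (2 × 17.536)) = 2·arctan(0.61702) ≈ 63.3506°.

63.35°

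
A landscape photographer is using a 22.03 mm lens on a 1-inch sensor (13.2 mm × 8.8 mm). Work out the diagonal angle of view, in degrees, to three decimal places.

Sensor diagonal = √(13.2² + 8.8²) = √251.6800 ≈ 15.8644 mm.
Angle of view α = 2·arctan(d/2f) with d = 15.8644 mm and f = 22.03 mm.
d/2f = 0.36006; arctan(0.36006) ≈ 19.8021°, so α ≈ 39.6043°.

39.604°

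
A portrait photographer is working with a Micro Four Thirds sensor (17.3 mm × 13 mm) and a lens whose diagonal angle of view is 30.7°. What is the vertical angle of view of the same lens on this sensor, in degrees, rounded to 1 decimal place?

18.7°

Sensor diagonal = √(17.3² + 13²) = √468.2900 ≈ 21.6400 mm.
From the diagonal AOV: f = 21.6400 / (2·tan(15.35°)) = 21.6400 / 0.54901 ≈ 39.4161 mm.
Vertical AOV = 2·arctan(13 / (2 × 39.4161)) = 2·arctan(0.16491) ≈ 18.7284°.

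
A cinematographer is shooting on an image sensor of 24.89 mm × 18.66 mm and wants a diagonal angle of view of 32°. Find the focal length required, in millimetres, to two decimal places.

54.24 mm

Sensor diagonal = √(24.89² + 18.66²) = √967.7077 ≈ 31.1080 mm.
From α = 2·arctan(d/2f) we get f = d / (2·tan(α/2)).
With d = 31.1080 mm and α/2 = 16°, tan(α/2) ≈ 0.28675, so f ≈ 31.1080 / 0.57349 ≈ 54.2432 mm.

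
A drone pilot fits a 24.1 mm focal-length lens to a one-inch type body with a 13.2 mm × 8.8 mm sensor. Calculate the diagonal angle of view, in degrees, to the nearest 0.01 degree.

36.44°

Sensor diagonal = √(13.2² + 8.8²) = √251.6800 ≈ 15.8644 mm.
Angle of view α = 2·arctan(d/2f) with d = 15.8644 mm and f = 24.1 mm.
d/2f = 0.32914; arctan(0.32914) ≈ 18.2183°, so α ≈ 36.4366°.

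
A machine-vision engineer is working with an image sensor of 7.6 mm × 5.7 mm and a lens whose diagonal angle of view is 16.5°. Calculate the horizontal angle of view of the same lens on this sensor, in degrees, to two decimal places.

13.23°

Sensor diagonal = √(7.6² + 5.7²) = √90.2500 ≈ 9.5000 mm.
From the diagonal AOV: f = 9.5000 / (2·tan(8.25°)) = 9.5000 / 0.28999 ≈ 32.7602 mm.
Horizontal AOV = 2·arctan(7.6 / (2 × 32.7602)) = 2·arctan(0.11599) ≈ 13.2329°.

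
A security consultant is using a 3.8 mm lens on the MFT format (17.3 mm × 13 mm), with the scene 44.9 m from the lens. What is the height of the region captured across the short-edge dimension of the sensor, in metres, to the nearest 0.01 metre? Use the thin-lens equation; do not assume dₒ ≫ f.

dₒ: 44.9 m = 44900 mm.
Similar triangles through the lens centre give W/dₒ = h/dᵢ; with 1/f = 1/dₒ + 1/dᵢ this gives W = h·(dₒ − f)/f.
W = 13 mm × (44900 − 3.8) / 3.8 = 13 × 11814.7895 ≈ 153592.263 mm = 153.592 m.

153.59 m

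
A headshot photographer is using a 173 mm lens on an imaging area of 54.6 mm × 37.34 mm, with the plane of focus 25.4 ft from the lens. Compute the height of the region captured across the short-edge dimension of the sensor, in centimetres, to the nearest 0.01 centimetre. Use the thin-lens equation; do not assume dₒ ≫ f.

dₒ: 25.4 ft × 304.8 mm/ft = 7741.92 mm.
Similar triangles through the lens centre give W/dₒ = h/dᵢ; with 1/f = 1/dₒ + 1/dᵢ this gives W = h·(dₒ − f)/f.
W = 37.34 mm × (7741.92 − 173) / 173 = 37.34 × 43.7510 ≈ 1633.662 mm = 163.366 cm.

163.37 cm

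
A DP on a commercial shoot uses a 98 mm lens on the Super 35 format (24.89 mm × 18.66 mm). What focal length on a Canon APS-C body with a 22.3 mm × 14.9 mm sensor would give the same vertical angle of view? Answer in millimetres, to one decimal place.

78.3 mm

Equal angle of view means equal height/f ratio, so f₂ = f₁ · (height₂/height₁) = 98 × 14.9/18.66.
f₂ = 98 × 0.79850 ≈ 78.253 mm.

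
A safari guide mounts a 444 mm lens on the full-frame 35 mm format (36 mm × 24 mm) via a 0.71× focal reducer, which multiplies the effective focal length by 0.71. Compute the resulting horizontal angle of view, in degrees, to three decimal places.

6.536°

Effective focal length f = 444 × 0.71 = 315.24 mm.
α = 2·arctan(36 / (2 × 315.24)) = 2·arctan(0.05710) ≈ 6.5360°.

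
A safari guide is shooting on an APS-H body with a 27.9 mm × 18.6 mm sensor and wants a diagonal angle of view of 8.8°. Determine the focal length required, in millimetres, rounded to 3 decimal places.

217.891 mm

Sensor diagonal = √(27.9² + 18.6²) = √1124.3700 ≈ 33.5316 mm.
From α = 2·arctan(d/2f) we get f = d / (2·tan(α/2)).
With d = 33.5316 mm and α/2 = 4.4°, tan(α/2) ≈ 0.07695, so f ≈ 33.5316 / 0.15389 ≈ 217.8912 mm.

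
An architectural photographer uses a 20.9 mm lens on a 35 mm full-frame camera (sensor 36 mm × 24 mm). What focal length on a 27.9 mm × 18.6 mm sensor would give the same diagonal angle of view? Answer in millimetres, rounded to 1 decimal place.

Sensor diagonal = √(36² + 24²) = √1872.0000 ≈ 43.2666 mm.
Sensor diagonal = √(27.9² + 18.6²) = √1124.3700 ≈ 33.5316 mm.
Equal angle of view means equal diagonal/f ratio, so f₂ = f₁ · (diagonal₂/diagonal₁) = 20.9 × 33.5316/43.2666.
f₂ = 20.9 × 0.77500 ≈ 16.197 mm.

16.2 mm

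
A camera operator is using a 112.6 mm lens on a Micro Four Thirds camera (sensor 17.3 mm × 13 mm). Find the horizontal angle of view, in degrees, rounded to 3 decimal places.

Angle of view α = 2·arctan(w/2f) with w = 17.3 mm and f = 112.6 mm.
w/2f = 0.07682; arctan(0.07682) ≈ 4.3929°, so α ≈ 8.7857°.

8.786°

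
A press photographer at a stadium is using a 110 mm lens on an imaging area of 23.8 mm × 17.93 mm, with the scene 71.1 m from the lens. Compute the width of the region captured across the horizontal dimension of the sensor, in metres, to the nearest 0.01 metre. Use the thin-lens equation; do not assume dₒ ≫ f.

dₒ: 71.1 m = 71100 mm.
Similar triangles through the lens centre give W/dₒ = w/dᵢ; with 1/f = 1/dₒ + 1/dᵢ this gives W = w·(dₒ − f)/f.
W = 23.8 mm × (71100 − 110) / 110 = 23.8 × 645.3636 ≈ 15359.655 mm = 15.3597 m.

15.36 m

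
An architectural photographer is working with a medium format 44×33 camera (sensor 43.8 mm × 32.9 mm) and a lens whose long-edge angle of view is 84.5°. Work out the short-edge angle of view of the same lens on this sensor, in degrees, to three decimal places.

68.611°

From the long-edge AOV: f = 43.8 / (2·tan(42.25°)) = 43.8 / 1.81667 ≈ 24.1100 mm.
Short-edge AOV = 2·arctan(32.9 / (2 × 24.1100)) = 2·arctan(0.68229) ≈ 68.6106°.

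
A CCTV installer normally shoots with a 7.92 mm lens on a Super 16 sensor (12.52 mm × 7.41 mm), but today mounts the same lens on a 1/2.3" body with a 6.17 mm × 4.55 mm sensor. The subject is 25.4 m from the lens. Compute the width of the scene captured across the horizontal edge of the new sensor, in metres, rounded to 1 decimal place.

The focal length stays 7.92 mm; the relevant sensor dimension is now w = 6.17 mm. Object distance dₒ = 25.4 m = 25400 mm.
Thin-lens field width W = w·(dₒ − f)/f = 6.17 × (25400 − 7.92)/7.92 ≈ 19781.456 mm = 19.7815 m.

19.8 m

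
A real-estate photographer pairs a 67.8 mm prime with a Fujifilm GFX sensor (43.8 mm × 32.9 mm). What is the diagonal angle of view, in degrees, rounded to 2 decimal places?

Sensor diagonal = √(43.8² + 32.9²) = √3000.8500 ≈ 54.7800 mm.
Angle of view α = 2·arctan(d/2f) with d = 54.7800 mm and f = 67.8 mm.
d/2f = 0.40398; arctan(0.40398) ≈ 21.9978°, so α ≈ 43.9957°.

44.00°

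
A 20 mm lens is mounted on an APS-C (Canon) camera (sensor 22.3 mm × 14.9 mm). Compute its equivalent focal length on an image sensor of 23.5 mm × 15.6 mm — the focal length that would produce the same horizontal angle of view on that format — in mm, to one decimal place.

21.1 mm

Equal angle of view means equal width/f ratio, so f₂ = f₁ · (width₂/width₁) = 20 × 23.5/22.3.
f₂ = 20 × 1.05381 ≈ 21.076 mm.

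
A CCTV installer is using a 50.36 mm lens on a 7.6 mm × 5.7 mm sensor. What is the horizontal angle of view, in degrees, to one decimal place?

8.6°

Angle of view α = 2·arctan(w/2f) with w = 7.6 mm and f = 50.36 mm.
w/2f = 0.07546; arctan(0.07546) ≈ 4.3152°, so α ≈ 8.6303°.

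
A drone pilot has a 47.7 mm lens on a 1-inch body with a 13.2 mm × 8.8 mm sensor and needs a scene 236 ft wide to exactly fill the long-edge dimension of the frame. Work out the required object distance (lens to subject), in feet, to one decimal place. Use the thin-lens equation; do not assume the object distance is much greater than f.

853.0 ft

W: 236 ft × 304.8 mm/ft = 71932.80 mm.
Magnification m = w/W = dᵢ/dₒ; combined with 1/f = 1/dₒ + 1/dᵢ this gives dₒ = f·(1 + W/w).
dₒ = 47.7 mm × (1 + 71932.8/13.2) = 47.7 × 5450.4544 ≈ 259986.674 mm = 259986.674/304.8 ft = 852.975 ft.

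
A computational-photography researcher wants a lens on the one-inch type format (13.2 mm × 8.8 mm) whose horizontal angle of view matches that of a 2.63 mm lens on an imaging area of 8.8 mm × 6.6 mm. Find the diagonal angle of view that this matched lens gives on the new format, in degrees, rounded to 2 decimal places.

127.11°

Equal horizontal AOV ⇒ f₂ = f₁ · 13.2/8.8 = 2.63 × 1.50000 ≈ 3.9450 mm.
Sensor diagonal = √(13.2² + 8.8²) = √251.6800 ≈ 15.8644 mm.
Diagonal AOV on the new format = 2·arctan(15.8644 / (2 × 3.9450)) = 2·arctan(2.01070) ≈ 127.1141°.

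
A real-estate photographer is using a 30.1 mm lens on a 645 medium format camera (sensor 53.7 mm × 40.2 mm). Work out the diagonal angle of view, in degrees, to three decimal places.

Sensor diagonal = √(53.7² + 40.2²) = √4499.7300 ≈ 67.0800 mm.
Angle of view α = 2·arctan(d/2f) with d = 67.0800 mm and f = 30.1 mm.
d/2f = 1.11429; arctan(1.11429) ≈ 48.0941°, so α ≈ 96.1881°.

96.188°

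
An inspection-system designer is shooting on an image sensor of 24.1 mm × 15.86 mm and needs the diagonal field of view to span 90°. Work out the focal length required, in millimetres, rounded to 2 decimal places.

Sensor diagonal = √(24.1² + 15.86²) = √832.3496 ≈ 28.8505 mm.
From α = 2·arctan(d/2f) we get f = d / (2·tan(α/2)).
With d = 28.8505 mm and α/2 = 45°, tan(α/2) ≈ 1.00000, so f ≈ 28.8505 / 2.00000 ≈ 14.4252 mm.

14.43 mm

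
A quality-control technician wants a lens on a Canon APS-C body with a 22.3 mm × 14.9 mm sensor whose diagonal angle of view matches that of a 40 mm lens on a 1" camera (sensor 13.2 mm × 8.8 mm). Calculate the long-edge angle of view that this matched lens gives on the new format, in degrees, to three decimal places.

Sensor diagonal = √(13.2² + 8.8²) = √251.6800 ≈ 15.8644 mm.
Sensor diagonal = √(22.3² + 14.9²) = √719.3000 ≈ 26.8198 mm.
Equal diagonal AOV ⇒ f₂ = f₁ · 26.8198/15.8644 = 40 × 1.69056 ≈ 67.6224 mm.
Long-edge AOV on the new format = 2·arctan(22.3 / (2 × 67.6224)) = 2·arctan(0.16489) ≈ 18.7261°.

18.726°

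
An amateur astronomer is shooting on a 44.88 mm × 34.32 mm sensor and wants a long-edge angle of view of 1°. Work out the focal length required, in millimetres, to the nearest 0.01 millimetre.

From α = 2·arctan(w/2f) we get f = w / (2·tan(α/2)).
With w = 44.88 mm and α/2 = 0.5°, tan(α/2) ≈ 0.00873, so f ≈ 44.88 / 0.01745 ≈ 2571.3693 mm.

2571.37 mm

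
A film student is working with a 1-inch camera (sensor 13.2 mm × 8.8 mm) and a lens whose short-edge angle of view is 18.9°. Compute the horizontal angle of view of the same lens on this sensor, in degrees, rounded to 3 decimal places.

From the short-edge AOV: f = 8.8 / (2·tan(9.45°)) = 8.8 / 0.33289 ≈ 26.4351 mm.
Horizontal AOV = 2·arctan(13.2 / (2 × 26.4351)) = 2·arctan(0.24967) ≈ 28.0367°.

28.037°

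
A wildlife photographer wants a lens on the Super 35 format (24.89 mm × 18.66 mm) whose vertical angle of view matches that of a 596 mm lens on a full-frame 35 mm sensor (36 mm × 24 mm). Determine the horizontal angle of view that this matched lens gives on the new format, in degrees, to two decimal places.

3.08°

Equal vertical AOV ⇒ f₂ = f₁ · 18.66/24 = 596 × 0.77750 ≈ 463.3900 mm.
Horizontal AOV on the new format = 2·arctan(24.89 / (2 × 463.3900)) = 2·arctan(0.02686) ≈ 3.0768°.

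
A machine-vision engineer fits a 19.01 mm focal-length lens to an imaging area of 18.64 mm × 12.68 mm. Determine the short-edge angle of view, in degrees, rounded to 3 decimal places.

36.888°

Angle of view α = 2·arctan(h/2f) with h = 12.68 mm and f = 19.01 mm.
h/2f = 0.33351; arctan(0.33351) ≈ 18.4440°, so α ≈ 36.8880°.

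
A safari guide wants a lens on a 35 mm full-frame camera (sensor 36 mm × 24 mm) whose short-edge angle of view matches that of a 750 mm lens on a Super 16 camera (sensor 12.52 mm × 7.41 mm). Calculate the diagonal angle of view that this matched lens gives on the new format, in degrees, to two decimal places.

Equal short-edge AOV ⇒ f₂ = f₁ · 24/7.41 = 750 × 3.23887 ≈ 2429.1498 mm.
Sensor diagonal = √(36² + 24²) = √1872.0000 ≈ 43.2666 mm.
Diagonal AOV on the new format = 2·arctan(43.2666 / (2 × 2429.1498)) = 2·arctan(0.00891) ≈ 1.0205°.

1.02°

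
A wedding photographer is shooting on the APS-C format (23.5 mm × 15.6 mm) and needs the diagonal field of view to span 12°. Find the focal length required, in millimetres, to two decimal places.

134.18 mm

Sensor diagonal = √(23.5² + 15.6²) = √795.6100 ≈ 28.2066 mm.
From α = 2·arctan(d/2f) we get f = d / (2·tan(α/2)).
With d = 28.2066 mm and α/2 = 6°, tan(α/2) ≈ 0.10510, so f ≈ 28.2066 / 0.21021 ≈ 134.1837 mm.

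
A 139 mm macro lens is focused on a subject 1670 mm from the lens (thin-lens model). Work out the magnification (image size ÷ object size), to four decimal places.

0.0908×

Thin lens: 1/f = 1/dₒ + 1/dᵢ → 1/dᵢ = 1/139 − 1/1670 = 0.0065954 mm⁻¹, so dᵢ ≈ 151.6199 mm.
Magnification m = dᵢ/dₒ = 151.6199/1670 ≈ 0.09079.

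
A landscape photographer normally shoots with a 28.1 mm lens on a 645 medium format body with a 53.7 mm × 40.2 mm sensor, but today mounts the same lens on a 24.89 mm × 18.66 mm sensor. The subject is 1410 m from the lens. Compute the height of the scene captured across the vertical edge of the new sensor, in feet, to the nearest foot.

3072 ft

The focal length stays 28.1 mm; the relevant sensor dimension is now h = 18.66 mm. Object distance dₒ = 1410 m = 1.41e+06 mm.
Thin-lens field height W = h·(dₒ − f)/f = 18.66 × (1.41e+06 − 28.1)/28.1 ≈ 936301.625 mm = 936301.625/304.8 ft = 3071.86 ft.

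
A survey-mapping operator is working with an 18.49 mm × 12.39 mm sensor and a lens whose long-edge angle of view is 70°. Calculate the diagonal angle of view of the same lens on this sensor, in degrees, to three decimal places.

80.254°

From the long-edge AOV: f = 18.49 / (2·tan(35°)) = 18.49 / 1.40042 ≈ 13.2032 mm.
Sensor diagonal = √(18.49² + 12.39²) = √495.3922 ≈ 22.2574 mm.
Diagonal AOV = 2·arctan(22.2574 / (2 × 13.2032)) = 2·arctan(0.84288) ≈ 80.2536°.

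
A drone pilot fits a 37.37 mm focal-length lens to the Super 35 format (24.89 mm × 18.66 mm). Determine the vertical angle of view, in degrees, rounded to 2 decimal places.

Angle of view α = 2·arctan(h/2f) with h = 18.66 mm and f = 37.37 mm.
h/2f = 0.24967; arctan(0.24967) ≈ 14.0182°, so α ≈ 28.0364°.

28.04°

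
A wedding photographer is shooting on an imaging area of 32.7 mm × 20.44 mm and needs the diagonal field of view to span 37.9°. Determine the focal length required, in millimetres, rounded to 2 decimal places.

56.16 mm

Sensor diagonal = √(32.7² + 20.44²) = √1487.0836 ≈ 38.5627 mm.
From α = 2·arctan(d/2f) we get f = d / (2·tan(α/2)).
With d = 38.5627 mm and α/2 = 18.95°, tan(α/2) ≈ 0.34335, so f ≈ 38.5627 / 0.68670 ≈ 56.1563 mm.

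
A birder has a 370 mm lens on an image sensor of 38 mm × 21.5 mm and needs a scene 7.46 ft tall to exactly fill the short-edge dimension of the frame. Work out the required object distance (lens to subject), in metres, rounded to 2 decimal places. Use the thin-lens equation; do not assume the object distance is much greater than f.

W: 7.46 ft × 304.8 mm/ft = 2273.81 mm.
Magnification m = h/W = dᵢ/dₒ; combined with 1/f = 1/dₒ + 1/dᵢ this gives dₒ = f·(1 + W/h).
dₒ = 370 mm × (1 + 2273.81/21.5) = 370 × 106.7585 ≈ 39500.648 mm = 39.5006 m.

39.50 m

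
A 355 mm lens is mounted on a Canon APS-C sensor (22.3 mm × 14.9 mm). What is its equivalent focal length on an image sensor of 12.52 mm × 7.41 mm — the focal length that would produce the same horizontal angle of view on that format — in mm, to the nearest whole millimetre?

Equal angle of view means equal width/f ratio, so f₂ = f₁ · (width₂/width₁) = 355 × 12.52/22.3.
f₂ = 355 × 0.56143 ≈ 199.309 mm.

199 mm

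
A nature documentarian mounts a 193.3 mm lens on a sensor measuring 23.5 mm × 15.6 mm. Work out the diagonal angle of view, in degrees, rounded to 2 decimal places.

8.35°

Sensor diagonal = √(23.5² + 15.6²) = √795.6100 ≈ 28.2066 mm.
Angle of view α = 2·arctan(d/2f) with d = 28.2066 mm and f = 193.3 mm.
d/2f = 0.07296; arctan(0.07296) ≈ 4.1729°, so α ≈ 8.3459°.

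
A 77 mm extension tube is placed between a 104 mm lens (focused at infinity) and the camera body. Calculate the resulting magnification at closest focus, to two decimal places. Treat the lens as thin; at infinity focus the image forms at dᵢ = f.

0.74×

The tube moves the image plane from f to f + e, so dᵢ = 104 + 77 = 181 mm. Focus is achieved when 1/f = 1/dₒ + 1/dᵢ, giving dₒ = 1/(1/f − 1/(f+e)).
Magnification m = dᵢ/dₒ = (f+e)·(1/f − 1/(f+e)) = e/f = 77/104 ≈ 0.7404.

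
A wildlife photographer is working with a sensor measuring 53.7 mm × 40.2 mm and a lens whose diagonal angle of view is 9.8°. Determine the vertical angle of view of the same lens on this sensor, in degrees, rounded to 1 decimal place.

Sensor diagonal = √(53.7² + 40.2²) = √4499.7300 ≈ 67.0800 mm.
From the diagonal AOV: f = 67.0800 / (2·tan(4.9°)) = 67.0800 / 0.17146 ≈ 391.2273 mm.
Vertical AOV = 2·arctan(40.2 / (2 × 391.2273)) = 2·arctan(0.05138) ≈ 5.8822°.

5.9°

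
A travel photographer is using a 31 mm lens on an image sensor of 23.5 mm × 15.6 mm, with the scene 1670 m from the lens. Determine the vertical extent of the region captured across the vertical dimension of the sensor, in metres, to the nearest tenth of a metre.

840.4 m

dₒ: 1670 m = 1.67e+06 mm.
Similar triangles through the lens centre give W/dₒ = h/dᵢ; with 1/f = 1/dₒ + 1/dᵢ this gives W = h·(dₒ − f)/f.
W = 15.6 mm × (1.67e+06 − 31) / 31 = 15.6 × 53869.9677 ≈ 840371.497 mm = 840.371 m.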